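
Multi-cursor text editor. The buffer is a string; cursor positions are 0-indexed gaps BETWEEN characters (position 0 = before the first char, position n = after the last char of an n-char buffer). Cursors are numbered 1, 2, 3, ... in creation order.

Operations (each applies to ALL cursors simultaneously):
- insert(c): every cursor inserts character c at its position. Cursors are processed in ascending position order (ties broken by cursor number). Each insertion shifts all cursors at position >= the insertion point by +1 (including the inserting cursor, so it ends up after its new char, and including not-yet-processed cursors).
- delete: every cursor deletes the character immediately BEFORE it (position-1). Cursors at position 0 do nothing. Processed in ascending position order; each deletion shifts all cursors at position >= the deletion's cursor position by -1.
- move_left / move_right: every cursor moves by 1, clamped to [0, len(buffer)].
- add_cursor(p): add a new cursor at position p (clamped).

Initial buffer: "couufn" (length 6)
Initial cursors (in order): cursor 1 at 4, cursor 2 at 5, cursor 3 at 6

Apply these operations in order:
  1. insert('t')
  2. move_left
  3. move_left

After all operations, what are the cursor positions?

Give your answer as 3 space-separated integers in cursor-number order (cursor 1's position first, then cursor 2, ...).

After op 1 (insert('t')): buffer="couutftnt" (len 9), cursors c1@5 c2@7 c3@9, authorship ....1.2.3
After op 2 (move_left): buffer="couutftnt" (len 9), cursors c1@4 c2@6 c3@8, authorship ....1.2.3
After op 3 (move_left): buffer="couutftnt" (len 9), cursors c1@3 c2@5 c3@7, authorship ....1.2.3

Answer: 3 5 7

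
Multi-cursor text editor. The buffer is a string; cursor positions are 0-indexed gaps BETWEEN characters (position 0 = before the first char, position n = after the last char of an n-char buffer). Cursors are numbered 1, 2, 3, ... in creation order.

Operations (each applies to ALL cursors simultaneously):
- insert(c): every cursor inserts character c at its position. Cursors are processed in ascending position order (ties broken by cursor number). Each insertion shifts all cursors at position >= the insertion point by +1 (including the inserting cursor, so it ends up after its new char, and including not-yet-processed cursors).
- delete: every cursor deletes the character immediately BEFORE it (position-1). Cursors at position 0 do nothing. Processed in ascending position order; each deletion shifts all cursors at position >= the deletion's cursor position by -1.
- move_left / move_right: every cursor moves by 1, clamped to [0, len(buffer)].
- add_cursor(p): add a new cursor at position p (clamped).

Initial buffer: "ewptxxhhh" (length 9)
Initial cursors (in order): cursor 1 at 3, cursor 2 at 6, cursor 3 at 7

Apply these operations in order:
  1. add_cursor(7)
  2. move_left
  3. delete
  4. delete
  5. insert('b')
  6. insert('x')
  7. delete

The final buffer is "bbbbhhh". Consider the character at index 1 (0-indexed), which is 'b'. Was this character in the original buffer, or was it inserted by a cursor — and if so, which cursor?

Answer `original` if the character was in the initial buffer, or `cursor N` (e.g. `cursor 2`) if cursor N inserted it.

After op 1 (add_cursor(7)): buffer="ewptxxhhh" (len 9), cursors c1@3 c2@6 c3@7 c4@7, authorship .........
After op 2 (move_left): buffer="ewptxxhhh" (len 9), cursors c1@2 c2@5 c3@6 c4@6, authorship .........
After op 3 (delete): buffer="ephhh" (len 5), cursors c1@1 c2@2 c3@2 c4@2, authorship .....
After op 4 (delete): buffer="hhh" (len 3), cursors c1@0 c2@0 c3@0 c4@0, authorship ...
After op 5 (insert('b')): buffer="bbbbhhh" (len 7), cursors c1@4 c2@4 c3@4 c4@4, authorship 1234...
After op 6 (insert('x')): buffer="bbbbxxxxhhh" (len 11), cursors c1@8 c2@8 c3@8 c4@8, authorship 12341234...
After op 7 (delete): buffer="bbbbhhh" (len 7), cursors c1@4 c2@4 c3@4 c4@4, authorship 1234...
Authorship (.=original, N=cursor N): 1 2 3 4 . . .
Index 1: author = 2

Answer: cursor 2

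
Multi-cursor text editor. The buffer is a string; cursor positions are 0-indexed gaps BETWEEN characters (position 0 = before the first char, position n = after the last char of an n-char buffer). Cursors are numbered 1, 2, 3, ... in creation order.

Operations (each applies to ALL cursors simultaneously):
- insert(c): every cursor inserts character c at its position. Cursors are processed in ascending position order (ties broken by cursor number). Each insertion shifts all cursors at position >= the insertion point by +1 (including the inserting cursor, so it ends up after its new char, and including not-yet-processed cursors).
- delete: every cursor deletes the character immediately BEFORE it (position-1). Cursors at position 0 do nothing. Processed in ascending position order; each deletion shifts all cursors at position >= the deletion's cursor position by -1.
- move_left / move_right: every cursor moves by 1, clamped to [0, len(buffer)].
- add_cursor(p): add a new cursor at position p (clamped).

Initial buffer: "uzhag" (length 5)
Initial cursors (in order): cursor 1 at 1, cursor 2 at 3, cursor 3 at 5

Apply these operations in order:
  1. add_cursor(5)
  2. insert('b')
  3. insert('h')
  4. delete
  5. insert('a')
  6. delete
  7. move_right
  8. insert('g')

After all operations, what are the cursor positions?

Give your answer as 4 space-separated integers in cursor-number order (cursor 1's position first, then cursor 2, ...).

Answer: 4 8 13 13

Derivation:
After op 1 (add_cursor(5)): buffer="uzhag" (len 5), cursors c1@1 c2@3 c3@5 c4@5, authorship .....
After op 2 (insert('b')): buffer="ubzhbagbb" (len 9), cursors c1@2 c2@5 c3@9 c4@9, authorship .1..2..34
After op 3 (insert('h')): buffer="ubhzhbhagbbhh" (len 13), cursors c1@3 c2@7 c3@13 c4@13, authorship .11..22..3434
After op 4 (delete): buffer="ubzhbagbb" (len 9), cursors c1@2 c2@5 c3@9 c4@9, authorship .1..2..34
After op 5 (insert('a')): buffer="ubazhbaagbbaa" (len 13), cursors c1@3 c2@7 c3@13 c4@13, authorship .11..22..3434
After op 6 (delete): buffer="ubzhbagbb" (len 9), cursors c1@2 c2@5 c3@9 c4@9, authorship .1..2..34
After op 7 (move_right): buffer="ubzhbagbb" (len 9), cursors c1@3 c2@6 c3@9 c4@9, authorship .1..2..34
After op 8 (insert('g')): buffer="ubzghbaggbbgg" (len 13), cursors c1@4 c2@8 c3@13 c4@13, authorship .1.1.2.2.3434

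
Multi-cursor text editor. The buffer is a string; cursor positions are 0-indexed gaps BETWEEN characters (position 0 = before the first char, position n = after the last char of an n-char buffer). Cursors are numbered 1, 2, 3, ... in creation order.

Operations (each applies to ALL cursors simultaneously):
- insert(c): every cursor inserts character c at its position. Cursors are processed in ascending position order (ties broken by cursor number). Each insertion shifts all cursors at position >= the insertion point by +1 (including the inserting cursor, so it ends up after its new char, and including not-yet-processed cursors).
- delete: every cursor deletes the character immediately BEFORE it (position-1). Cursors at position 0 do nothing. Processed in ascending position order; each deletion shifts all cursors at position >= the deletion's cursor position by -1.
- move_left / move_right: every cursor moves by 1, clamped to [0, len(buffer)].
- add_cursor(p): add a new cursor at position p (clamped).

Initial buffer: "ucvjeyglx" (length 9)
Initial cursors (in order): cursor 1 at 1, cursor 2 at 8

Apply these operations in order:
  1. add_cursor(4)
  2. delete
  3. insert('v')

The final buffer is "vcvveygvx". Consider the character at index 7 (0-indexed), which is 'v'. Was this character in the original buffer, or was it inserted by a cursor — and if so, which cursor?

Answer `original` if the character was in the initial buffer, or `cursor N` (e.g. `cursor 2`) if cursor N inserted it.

After op 1 (add_cursor(4)): buffer="ucvjeyglx" (len 9), cursors c1@1 c3@4 c2@8, authorship .........
After op 2 (delete): buffer="cveygx" (len 6), cursors c1@0 c3@2 c2@5, authorship ......
After op 3 (insert('v')): buffer="vcvveygvx" (len 9), cursors c1@1 c3@4 c2@8, authorship 1..3...2.
Authorship (.=original, N=cursor N): 1 . . 3 . . . 2 .
Index 7: author = 2

Answer: cursor 2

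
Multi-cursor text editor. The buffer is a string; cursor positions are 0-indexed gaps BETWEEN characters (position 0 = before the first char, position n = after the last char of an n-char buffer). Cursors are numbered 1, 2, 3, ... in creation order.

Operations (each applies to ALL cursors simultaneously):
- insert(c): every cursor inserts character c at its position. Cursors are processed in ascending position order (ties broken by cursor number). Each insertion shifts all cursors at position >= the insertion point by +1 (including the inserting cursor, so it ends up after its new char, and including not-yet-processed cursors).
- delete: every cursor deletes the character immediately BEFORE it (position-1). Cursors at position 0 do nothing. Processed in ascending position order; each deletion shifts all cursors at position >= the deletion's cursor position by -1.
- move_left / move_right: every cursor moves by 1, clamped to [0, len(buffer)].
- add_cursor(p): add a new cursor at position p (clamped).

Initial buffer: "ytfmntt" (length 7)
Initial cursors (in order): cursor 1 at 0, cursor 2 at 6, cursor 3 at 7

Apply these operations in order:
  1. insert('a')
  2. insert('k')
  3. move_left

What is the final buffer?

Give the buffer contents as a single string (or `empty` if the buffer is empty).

After op 1 (insert('a')): buffer="aytfmntata" (len 10), cursors c1@1 c2@8 c3@10, authorship 1......2.3
After op 2 (insert('k')): buffer="akytfmntaktak" (len 13), cursors c1@2 c2@10 c3@13, authorship 11......22.33
After op 3 (move_left): buffer="akytfmntaktak" (len 13), cursors c1@1 c2@9 c3@12, authorship 11......22.33

Answer: akytfmntaktak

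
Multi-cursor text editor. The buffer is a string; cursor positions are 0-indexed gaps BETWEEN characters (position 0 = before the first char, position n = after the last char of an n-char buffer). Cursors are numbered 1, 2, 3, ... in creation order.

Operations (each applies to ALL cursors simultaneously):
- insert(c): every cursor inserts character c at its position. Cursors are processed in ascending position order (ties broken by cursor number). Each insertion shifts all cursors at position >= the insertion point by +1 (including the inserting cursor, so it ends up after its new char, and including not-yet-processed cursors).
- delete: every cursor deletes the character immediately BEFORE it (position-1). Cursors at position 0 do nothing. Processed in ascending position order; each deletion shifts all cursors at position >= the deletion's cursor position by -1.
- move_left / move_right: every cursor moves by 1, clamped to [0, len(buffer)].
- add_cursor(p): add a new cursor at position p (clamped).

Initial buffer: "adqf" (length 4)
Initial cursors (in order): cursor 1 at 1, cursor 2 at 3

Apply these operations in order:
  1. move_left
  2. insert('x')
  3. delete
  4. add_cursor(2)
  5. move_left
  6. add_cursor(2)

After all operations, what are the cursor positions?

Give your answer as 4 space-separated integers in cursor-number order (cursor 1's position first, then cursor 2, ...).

After op 1 (move_left): buffer="adqf" (len 4), cursors c1@0 c2@2, authorship ....
After op 2 (insert('x')): buffer="xadxqf" (len 6), cursors c1@1 c2@4, authorship 1..2..
After op 3 (delete): buffer="adqf" (len 4), cursors c1@0 c2@2, authorship ....
After op 4 (add_cursor(2)): buffer="adqf" (len 4), cursors c1@0 c2@2 c3@2, authorship ....
After op 5 (move_left): buffer="adqf" (len 4), cursors c1@0 c2@1 c3@1, authorship ....
After op 6 (add_cursor(2)): buffer="adqf" (len 4), cursors c1@0 c2@1 c3@1 c4@2, authorship ....

Answer: 0 1 1 2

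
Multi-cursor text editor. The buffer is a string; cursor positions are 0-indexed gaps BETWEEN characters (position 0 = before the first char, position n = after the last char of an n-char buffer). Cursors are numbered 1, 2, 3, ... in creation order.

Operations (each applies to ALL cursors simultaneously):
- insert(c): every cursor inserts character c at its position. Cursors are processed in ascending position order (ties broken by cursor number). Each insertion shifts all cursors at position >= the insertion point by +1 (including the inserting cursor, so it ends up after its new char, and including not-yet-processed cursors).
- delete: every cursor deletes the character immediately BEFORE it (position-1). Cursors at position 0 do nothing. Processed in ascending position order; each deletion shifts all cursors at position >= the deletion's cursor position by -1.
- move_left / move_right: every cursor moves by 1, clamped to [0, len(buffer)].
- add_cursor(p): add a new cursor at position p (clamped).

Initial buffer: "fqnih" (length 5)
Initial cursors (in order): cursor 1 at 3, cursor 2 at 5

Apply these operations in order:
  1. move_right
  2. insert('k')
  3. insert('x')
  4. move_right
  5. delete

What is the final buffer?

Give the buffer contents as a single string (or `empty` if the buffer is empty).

After op 1 (move_right): buffer="fqnih" (len 5), cursors c1@4 c2@5, authorship .....
After op 2 (insert('k')): buffer="fqnikhk" (len 7), cursors c1@5 c2@7, authorship ....1.2
After op 3 (insert('x')): buffer="fqnikxhkx" (len 9), cursors c1@6 c2@9, authorship ....11.22
After op 4 (move_right): buffer="fqnikxhkx" (len 9), cursors c1@7 c2@9, authorship ....11.22
After op 5 (delete): buffer="fqnikxk" (len 7), cursors c1@6 c2@7, authorship ....112

Answer: fqnikxk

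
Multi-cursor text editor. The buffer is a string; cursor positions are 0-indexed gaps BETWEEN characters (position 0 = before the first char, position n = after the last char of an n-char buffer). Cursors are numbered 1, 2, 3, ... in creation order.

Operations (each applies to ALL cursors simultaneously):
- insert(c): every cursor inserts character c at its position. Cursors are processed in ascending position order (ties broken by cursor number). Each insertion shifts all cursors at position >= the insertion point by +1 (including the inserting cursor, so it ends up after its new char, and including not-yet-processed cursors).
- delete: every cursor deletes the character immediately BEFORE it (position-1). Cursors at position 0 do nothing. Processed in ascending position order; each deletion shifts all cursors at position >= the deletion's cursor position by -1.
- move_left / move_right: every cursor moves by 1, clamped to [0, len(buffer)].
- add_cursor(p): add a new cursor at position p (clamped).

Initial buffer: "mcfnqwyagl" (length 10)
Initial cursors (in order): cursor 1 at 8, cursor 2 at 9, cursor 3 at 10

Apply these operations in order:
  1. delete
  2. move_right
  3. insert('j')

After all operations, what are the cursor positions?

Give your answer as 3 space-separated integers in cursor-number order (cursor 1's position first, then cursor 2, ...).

Answer: 10 10 10

Derivation:
After op 1 (delete): buffer="mcfnqwy" (len 7), cursors c1@7 c2@7 c3@7, authorship .......
After op 2 (move_right): buffer="mcfnqwy" (len 7), cursors c1@7 c2@7 c3@7, authorship .......
After op 3 (insert('j')): buffer="mcfnqwyjjj" (len 10), cursors c1@10 c2@10 c3@10, authorship .......123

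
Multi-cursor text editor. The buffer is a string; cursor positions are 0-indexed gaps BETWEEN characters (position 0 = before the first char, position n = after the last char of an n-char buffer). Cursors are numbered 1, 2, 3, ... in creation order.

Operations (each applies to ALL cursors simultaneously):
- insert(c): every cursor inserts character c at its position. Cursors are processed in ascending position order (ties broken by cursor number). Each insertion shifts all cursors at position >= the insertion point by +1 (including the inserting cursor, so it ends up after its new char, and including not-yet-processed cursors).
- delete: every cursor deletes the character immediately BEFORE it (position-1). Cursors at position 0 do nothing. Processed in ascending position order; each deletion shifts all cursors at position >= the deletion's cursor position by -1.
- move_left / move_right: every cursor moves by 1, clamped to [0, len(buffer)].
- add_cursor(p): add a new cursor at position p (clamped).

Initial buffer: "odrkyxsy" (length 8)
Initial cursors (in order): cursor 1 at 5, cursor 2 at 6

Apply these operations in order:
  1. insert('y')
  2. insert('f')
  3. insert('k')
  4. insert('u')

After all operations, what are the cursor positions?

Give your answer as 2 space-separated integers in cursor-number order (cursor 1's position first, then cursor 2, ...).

Answer: 9 14

Derivation:
After op 1 (insert('y')): buffer="odrkyyxysy" (len 10), cursors c1@6 c2@8, authorship .....1.2..
After op 2 (insert('f')): buffer="odrkyyfxyfsy" (len 12), cursors c1@7 c2@10, authorship .....11.22..
After op 3 (insert('k')): buffer="odrkyyfkxyfksy" (len 14), cursors c1@8 c2@12, authorship .....111.222..
After op 4 (insert('u')): buffer="odrkyyfkuxyfkusy" (len 16), cursors c1@9 c2@14, authorship .....1111.2222..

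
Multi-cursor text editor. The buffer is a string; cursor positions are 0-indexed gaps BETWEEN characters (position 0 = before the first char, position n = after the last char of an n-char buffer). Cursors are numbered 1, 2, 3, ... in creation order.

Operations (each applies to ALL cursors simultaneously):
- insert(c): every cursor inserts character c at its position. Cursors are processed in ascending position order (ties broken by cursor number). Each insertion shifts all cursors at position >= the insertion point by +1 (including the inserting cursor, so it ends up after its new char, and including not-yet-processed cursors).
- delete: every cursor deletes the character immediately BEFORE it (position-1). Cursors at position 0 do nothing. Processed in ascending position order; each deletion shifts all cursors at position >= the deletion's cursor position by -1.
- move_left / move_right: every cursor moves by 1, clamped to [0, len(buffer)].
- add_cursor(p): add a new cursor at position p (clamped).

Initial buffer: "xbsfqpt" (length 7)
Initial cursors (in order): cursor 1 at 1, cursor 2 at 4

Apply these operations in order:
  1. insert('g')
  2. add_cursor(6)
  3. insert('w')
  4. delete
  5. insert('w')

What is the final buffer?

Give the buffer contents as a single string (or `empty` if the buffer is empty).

After op 1 (insert('g')): buffer="xgbsfgqpt" (len 9), cursors c1@2 c2@6, authorship .1...2...
After op 2 (add_cursor(6)): buffer="xgbsfgqpt" (len 9), cursors c1@2 c2@6 c3@6, authorship .1...2...
After op 3 (insert('w')): buffer="xgwbsfgwwqpt" (len 12), cursors c1@3 c2@9 c3@9, authorship .11...223...
After op 4 (delete): buffer="xgbsfgqpt" (len 9), cursors c1@2 c2@6 c3@6, authorship .1...2...
After op 5 (insert('w')): buffer="xgwbsfgwwqpt" (len 12), cursors c1@3 c2@9 c3@9, authorship .11...223...

Answer: xgwbsfgwwqpt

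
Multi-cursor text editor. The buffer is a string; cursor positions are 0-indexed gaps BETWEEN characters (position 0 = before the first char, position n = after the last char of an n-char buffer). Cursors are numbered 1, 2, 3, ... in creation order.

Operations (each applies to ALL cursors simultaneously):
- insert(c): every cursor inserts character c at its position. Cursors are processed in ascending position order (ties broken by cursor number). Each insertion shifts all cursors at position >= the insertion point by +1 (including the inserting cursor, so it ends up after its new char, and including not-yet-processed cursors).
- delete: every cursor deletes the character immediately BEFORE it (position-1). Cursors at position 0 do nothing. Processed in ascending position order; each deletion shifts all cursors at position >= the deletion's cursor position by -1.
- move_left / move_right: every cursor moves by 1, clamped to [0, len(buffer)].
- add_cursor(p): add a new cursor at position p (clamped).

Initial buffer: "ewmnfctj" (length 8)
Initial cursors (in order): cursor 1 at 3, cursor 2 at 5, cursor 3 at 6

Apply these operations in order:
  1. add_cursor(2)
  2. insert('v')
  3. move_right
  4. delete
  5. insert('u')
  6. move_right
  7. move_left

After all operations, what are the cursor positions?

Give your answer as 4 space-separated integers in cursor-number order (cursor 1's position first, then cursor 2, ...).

After op 1 (add_cursor(2)): buffer="ewmnfctj" (len 8), cursors c4@2 c1@3 c2@5 c3@6, authorship ........
After op 2 (insert('v')): buffer="ewvmvnfvcvtj" (len 12), cursors c4@3 c1@5 c2@8 c3@10, authorship ..4.1..2.3..
After op 3 (move_right): buffer="ewvmvnfvcvtj" (len 12), cursors c4@4 c1@6 c2@9 c3@11, authorship ..4.1..2.3..
After op 4 (delete): buffer="ewvvfvvj" (len 8), cursors c4@3 c1@4 c2@6 c3@7, authorship ..41.23.
After op 5 (insert('u')): buffer="ewvuvufvuvuj" (len 12), cursors c4@4 c1@6 c2@9 c3@11, authorship ..4411.2233.
After op 6 (move_right): buffer="ewvuvufvuvuj" (len 12), cursors c4@5 c1@7 c2@10 c3@12, authorship ..4411.2233.
After op 7 (move_left): buffer="ewvuvufvuvuj" (len 12), cursors c4@4 c1@6 c2@9 c3@11, authorship ..4411.2233.

Answer: 6 9 11 4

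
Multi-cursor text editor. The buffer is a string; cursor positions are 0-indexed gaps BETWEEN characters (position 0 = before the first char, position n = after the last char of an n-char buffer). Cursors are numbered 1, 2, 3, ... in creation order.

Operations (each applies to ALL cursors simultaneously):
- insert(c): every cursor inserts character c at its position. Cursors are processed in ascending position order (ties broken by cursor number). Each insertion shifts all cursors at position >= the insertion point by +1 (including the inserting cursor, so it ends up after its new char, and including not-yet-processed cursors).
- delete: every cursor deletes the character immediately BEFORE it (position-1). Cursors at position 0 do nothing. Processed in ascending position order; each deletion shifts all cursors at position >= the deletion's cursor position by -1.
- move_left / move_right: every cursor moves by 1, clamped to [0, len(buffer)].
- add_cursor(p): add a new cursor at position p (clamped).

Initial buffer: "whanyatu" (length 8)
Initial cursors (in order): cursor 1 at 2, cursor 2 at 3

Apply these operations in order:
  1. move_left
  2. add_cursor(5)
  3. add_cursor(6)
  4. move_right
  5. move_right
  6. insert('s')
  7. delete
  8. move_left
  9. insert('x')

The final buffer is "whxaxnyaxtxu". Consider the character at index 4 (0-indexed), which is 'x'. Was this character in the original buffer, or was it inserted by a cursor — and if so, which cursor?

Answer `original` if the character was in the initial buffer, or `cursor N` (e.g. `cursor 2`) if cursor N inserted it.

Answer: cursor 2

Derivation:
After op 1 (move_left): buffer="whanyatu" (len 8), cursors c1@1 c2@2, authorship ........
After op 2 (add_cursor(5)): buffer="whanyatu" (len 8), cursors c1@1 c2@2 c3@5, authorship ........
After op 3 (add_cursor(6)): buffer="whanyatu" (len 8), cursors c1@1 c2@2 c3@5 c4@6, authorship ........
After op 4 (move_right): buffer="whanyatu" (len 8), cursors c1@2 c2@3 c3@6 c4@7, authorship ........
After op 5 (move_right): buffer="whanyatu" (len 8), cursors c1@3 c2@4 c3@7 c4@8, authorship ........
After op 6 (insert('s')): buffer="whasnsyatsus" (len 12), cursors c1@4 c2@6 c3@10 c4@12, authorship ...1.2...3.4
After op 7 (delete): buffer="whanyatu" (len 8), cursors c1@3 c2@4 c3@7 c4@8, authorship ........
After op 8 (move_left): buffer="whanyatu" (len 8), cursors c1@2 c2@3 c3@6 c4@7, authorship ........
After op 9 (insert('x')): buffer="whxaxnyaxtxu" (len 12), cursors c1@3 c2@5 c3@9 c4@11, authorship ..1.2...3.4.
Authorship (.=original, N=cursor N): . . 1 . 2 . . . 3 . 4 .
Index 4: author = 2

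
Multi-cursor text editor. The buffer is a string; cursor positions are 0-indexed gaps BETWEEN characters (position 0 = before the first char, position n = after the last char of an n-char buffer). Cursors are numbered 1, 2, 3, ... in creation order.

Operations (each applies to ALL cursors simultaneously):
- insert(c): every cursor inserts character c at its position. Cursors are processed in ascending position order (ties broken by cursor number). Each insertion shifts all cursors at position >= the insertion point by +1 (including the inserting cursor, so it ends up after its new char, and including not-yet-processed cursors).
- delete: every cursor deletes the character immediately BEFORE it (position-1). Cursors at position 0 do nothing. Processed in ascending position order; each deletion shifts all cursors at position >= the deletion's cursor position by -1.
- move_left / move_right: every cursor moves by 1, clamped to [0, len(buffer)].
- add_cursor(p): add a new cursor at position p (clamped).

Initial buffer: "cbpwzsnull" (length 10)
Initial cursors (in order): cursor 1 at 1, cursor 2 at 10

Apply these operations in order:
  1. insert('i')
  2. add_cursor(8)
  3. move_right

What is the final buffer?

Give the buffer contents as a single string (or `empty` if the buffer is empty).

Answer: cibpwzsnulli

Derivation:
After op 1 (insert('i')): buffer="cibpwzsnulli" (len 12), cursors c1@2 c2@12, authorship .1.........2
After op 2 (add_cursor(8)): buffer="cibpwzsnulli" (len 12), cursors c1@2 c3@8 c2@12, authorship .1.........2
After op 3 (move_right): buffer="cibpwzsnulli" (len 12), cursors c1@3 c3@9 c2@12, authorship .1.........2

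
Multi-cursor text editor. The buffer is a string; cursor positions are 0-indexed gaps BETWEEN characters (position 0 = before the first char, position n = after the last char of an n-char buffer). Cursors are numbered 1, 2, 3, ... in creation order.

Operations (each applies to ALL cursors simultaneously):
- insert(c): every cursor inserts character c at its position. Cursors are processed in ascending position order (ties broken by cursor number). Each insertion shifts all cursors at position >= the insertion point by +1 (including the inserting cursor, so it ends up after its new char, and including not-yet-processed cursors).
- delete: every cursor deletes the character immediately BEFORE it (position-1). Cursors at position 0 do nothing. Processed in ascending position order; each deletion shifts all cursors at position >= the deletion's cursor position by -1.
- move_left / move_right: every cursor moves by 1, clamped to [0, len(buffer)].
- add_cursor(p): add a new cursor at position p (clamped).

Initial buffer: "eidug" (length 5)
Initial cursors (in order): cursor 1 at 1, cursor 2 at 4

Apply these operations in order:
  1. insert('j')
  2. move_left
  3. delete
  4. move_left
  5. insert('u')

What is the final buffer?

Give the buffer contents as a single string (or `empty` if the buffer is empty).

After op 1 (insert('j')): buffer="ejidujg" (len 7), cursors c1@2 c2@6, authorship .1...2.
After op 2 (move_left): buffer="ejidujg" (len 7), cursors c1@1 c2@5, authorship .1...2.
After op 3 (delete): buffer="jidjg" (len 5), cursors c1@0 c2@3, authorship 1..2.
After op 4 (move_left): buffer="jidjg" (len 5), cursors c1@0 c2@2, authorship 1..2.
After op 5 (insert('u')): buffer="ujiudjg" (len 7), cursors c1@1 c2@4, authorship 11.2.2.

Answer: ujiudjg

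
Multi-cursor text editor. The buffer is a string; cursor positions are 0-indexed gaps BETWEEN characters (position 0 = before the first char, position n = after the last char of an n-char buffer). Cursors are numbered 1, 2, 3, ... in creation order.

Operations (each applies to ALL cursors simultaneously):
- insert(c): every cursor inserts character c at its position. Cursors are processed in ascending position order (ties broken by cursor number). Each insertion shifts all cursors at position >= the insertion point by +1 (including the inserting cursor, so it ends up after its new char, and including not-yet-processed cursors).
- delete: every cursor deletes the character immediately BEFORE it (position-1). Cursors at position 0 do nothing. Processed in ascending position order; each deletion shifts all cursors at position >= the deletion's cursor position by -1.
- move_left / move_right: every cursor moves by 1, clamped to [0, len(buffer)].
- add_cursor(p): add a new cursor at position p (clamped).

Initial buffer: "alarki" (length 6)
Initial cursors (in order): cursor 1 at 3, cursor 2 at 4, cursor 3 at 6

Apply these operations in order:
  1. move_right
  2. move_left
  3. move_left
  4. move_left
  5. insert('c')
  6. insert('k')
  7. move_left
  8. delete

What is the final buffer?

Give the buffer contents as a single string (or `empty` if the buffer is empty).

After op 1 (move_right): buffer="alarki" (len 6), cursors c1@4 c2@5 c3@6, authorship ......
After op 2 (move_left): buffer="alarki" (len 6), cursors c1@3 c2@4 c3@5, authorship ......
After op 3 (move_left): buffer="alarki" (len 6), cursors c1@2 c2@3 c3@4, authorship ......
After op 4 (move_left): buffer="alarki" (len 6), cursors c1@1 c2@2 c3@3, authorship ......
After op 5 (insert('c')): buffer="aclcacrki" (len 9), cursors c1@2 c2@4 c3@6, authorship .1.2.3...
After op 6 (insert('k')): buffer="acklckackrki" (len 12), cursors c1@3 c2@6 c3@9, authorship .11.22.33...
After op 7 (move_left): buffer="acklckackrki" (len 12), cursors c1@2 c2@5 c3@8, authorship .11.22.33...
After op 8 (delete): buffer="aklkakrki" (len 9), cursors c1@1 c2@3 c3@5, authorship .1.2.3...

Answer: aklkakrki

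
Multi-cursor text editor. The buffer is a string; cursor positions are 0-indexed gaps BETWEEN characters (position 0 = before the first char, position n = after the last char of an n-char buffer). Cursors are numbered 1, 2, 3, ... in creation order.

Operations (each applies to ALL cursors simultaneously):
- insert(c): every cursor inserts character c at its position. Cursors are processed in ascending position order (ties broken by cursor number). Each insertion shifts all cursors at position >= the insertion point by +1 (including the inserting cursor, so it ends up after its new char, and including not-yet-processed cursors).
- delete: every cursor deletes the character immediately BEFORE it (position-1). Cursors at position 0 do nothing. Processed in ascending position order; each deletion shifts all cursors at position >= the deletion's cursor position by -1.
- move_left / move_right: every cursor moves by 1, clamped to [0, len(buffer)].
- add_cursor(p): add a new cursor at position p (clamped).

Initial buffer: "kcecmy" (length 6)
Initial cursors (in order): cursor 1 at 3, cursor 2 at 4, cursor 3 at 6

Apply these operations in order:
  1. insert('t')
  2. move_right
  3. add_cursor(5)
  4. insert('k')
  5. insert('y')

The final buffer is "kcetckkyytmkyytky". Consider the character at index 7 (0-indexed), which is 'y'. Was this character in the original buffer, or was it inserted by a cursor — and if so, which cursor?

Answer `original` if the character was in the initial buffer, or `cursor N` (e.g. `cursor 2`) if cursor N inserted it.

Answer: cursor 1

Derivation:
After op 1 (insert('t')): buffer="kcetctmyt" (len 9), cursors c1@4 c2@6 c3@9, authorship ...1.2..3
After op 2 (move_right): buffer="kcetctmyt" (len 9), cursors c1@5 c2@7 c3@9, authorship ...1.2..3
After op 3 (add_cursor(5)): buffer="kcetctmyt" (len 9), cursors c1@5 c4@5 c2@7 c3@9, authorship ...1.2..3
After op 4 (insert('k')): buffer="kcetckktmkytk" (len 13), cursors c1@7 c4@7 c2@10 c3@13, authorship ...1.142.2.33
After op 5 (insert('y')): buffer="kcetckkyytmkyytky" (len 17), cursors c1@9 c4@9 c2@13 c3@17, authorship ...1.14142.22.333
Authorship (.=original, N=cursor N): . . . 1 . 1 4 1 4 2 . 2 2 . 3 3 3
Index 7: author = 1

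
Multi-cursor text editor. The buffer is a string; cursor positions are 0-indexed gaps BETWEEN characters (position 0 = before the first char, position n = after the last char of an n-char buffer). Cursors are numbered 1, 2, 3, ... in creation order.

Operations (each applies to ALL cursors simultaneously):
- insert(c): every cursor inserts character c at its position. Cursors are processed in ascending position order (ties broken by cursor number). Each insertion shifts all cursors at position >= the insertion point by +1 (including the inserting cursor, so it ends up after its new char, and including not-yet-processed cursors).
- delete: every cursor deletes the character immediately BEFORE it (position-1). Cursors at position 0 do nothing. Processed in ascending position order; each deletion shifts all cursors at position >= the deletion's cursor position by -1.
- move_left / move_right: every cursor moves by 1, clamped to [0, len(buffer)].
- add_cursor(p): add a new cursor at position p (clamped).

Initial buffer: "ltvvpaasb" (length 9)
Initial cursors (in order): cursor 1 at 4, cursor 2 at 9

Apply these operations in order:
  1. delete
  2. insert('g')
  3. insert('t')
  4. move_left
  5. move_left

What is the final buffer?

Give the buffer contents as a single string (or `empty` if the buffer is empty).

After op 1 (delete): buffer="ltvpaas" (len 7), cursors c1@3 c2@7, authorship .......
After op 2 (insert('g')): buffer="ltvgpaasg" (len 9), cursors c1@4 c2@9, authorship ...1....2
After op 3 (insert('t')): buffer="ltvgtpaasgt" (len 11), cursors c1@5 c2@11, authorship ...11....22
After op 4 (move_left): buffer="ltvgtpaasgt" (len 11), cursors c1@4 c2@10, authorship ...11....22
After op 5 (move_left): buffer="ltvgtpaasgt" (len 11), cursors c1@3 c2@9, authorship ...11....22

Answer: ltvgtpaasgt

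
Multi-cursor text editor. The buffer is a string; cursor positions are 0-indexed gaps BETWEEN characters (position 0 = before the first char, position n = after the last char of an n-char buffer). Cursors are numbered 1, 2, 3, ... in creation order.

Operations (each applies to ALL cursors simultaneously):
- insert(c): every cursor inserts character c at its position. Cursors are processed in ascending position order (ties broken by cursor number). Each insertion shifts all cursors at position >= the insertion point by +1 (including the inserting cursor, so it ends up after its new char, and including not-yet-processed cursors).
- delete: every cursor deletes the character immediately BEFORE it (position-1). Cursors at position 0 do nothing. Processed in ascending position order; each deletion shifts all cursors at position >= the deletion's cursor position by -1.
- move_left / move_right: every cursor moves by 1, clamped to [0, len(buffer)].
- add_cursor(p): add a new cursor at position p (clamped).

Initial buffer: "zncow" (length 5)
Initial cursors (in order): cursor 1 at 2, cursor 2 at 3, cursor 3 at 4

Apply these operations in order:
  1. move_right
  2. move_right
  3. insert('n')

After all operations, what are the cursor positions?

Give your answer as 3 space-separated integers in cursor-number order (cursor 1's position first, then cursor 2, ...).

After op 1 (move_right): buffer="zncow" (len 5), cursors c1@3 c2@4 c3@5, authorship .....
After op 2 (move_right): buffer="zncow" (len 5), cursors c1@4 c2@5 c3@5, authorship .....
After op 3 (insert('n')): buffer="znconwnn" (len 8), cursors c1@5 c2@8 c3@8, authorship ....1.23

Answer: 5 8 8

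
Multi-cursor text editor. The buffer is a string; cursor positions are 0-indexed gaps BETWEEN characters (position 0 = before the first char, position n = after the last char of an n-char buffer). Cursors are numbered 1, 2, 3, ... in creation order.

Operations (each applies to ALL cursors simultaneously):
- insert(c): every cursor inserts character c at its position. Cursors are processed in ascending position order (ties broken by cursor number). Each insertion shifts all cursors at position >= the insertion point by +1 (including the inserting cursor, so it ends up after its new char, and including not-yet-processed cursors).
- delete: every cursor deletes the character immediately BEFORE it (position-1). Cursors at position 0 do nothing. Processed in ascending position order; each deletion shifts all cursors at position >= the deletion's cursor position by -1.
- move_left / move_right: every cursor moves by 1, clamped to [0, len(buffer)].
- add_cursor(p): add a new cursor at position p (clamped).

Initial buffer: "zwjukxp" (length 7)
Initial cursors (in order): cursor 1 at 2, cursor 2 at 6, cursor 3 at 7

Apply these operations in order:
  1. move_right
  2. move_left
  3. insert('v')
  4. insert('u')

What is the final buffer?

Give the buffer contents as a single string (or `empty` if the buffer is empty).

After op 1 (move_right): buffer="zwjukxp" (len 7), cursors c1@3 c2@7 c3@7, authorship .......
After op 2 (move_left): buffer="zwjukxp" (len 7), cursors c1@2 c2@6 c3@6, authorship .......
After op 3 (insert('v')): buffer="zwvjukxvvp" (len 10), cursors c1@3 c2@9 c3@9, authorship ..1....23.
After op 4 (insert('u')): buffer="zwvujukxvvuup" (len 13), cursors c1@4 c2@12 c3@12, authorship ..11....2323.

Answer: zwvujukxvvuup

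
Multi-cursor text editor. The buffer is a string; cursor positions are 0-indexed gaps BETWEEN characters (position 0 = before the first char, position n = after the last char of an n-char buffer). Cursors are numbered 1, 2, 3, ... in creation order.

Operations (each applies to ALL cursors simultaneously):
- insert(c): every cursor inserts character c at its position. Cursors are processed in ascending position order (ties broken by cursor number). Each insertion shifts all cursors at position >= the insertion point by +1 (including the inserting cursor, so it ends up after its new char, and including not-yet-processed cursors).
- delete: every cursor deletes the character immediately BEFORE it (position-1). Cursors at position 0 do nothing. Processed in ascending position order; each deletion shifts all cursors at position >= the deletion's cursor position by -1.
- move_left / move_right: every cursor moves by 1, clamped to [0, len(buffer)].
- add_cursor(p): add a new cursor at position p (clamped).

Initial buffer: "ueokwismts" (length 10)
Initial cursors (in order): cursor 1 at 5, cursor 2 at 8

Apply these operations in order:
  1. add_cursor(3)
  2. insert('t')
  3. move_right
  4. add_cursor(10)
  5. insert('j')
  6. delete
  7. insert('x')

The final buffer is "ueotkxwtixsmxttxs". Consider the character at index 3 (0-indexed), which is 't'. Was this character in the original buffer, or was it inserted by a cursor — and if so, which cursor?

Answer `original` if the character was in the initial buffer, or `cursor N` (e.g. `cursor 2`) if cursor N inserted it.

After op 1 (add_cursor(3)): buffer="ueokwismts" (len 10), cursors c3@3 c1@5 c2@8, authorship ..........
After op 2 (insert('t')): buffer="ueotkwtismtts" (len 13), cursors c3@4 c1@7 c2@11, authorship ...3..1...2..
After op 3 (move_right): buffer="ueotkwtismtts" (len 13), cursors c3@5 c1@8 c2@12, authorship ...3..1...2..
After op 4 (add_cursor(10)): buffer="ueotkwtismtts" (len 13), cursors c3@5 c1@8 c4@10 c2@12, authorship ...3..1...2..
After op 5 (insert('j')): buffer="ueotkjwtijsmjttjs" (len 17), cursors c3@6 c1@10 c4@13 c2@16, authorship ...3.3.1.1..42.2.
After op 6 (delete): buffer="ueotkwtismtts" (len 13), cursors c3@5 c1@8 c4@10 c2@12, authorship ...3..1...2..
After op 7 (insert('x')): buffer="ueotkxwtixsmxttxs" (len 17), cursors c3@6 c1@10 c4@13 c2@16, authorship ...3.3.1.1..42.2.
Authorship (.=original, N=cursor N): . . . 3 . 3 . 1 . 1 . . 4 2 . 2 .
Index 3: author = 3

Answer: cursor 3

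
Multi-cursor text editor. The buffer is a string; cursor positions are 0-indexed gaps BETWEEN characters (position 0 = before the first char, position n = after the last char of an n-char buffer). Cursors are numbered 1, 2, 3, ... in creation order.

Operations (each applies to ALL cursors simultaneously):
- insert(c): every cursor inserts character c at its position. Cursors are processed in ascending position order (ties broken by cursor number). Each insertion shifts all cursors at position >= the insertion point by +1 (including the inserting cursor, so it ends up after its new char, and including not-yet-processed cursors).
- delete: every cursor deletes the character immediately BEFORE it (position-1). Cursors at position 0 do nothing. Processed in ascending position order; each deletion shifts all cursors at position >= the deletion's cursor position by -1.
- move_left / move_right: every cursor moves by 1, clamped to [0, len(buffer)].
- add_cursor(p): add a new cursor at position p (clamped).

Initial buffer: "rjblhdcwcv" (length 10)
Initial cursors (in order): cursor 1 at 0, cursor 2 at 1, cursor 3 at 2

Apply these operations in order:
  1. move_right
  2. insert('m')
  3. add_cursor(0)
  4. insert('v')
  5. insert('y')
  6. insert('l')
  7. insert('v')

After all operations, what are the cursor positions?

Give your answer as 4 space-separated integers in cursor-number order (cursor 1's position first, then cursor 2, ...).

After op 1 (move_right): buffer="rjblhdcwcv" (len 10), cursors c1@1 c2@2 c3@3, authorship ..........
After op 2 (insert('m')): buffer="rmjmbmlhdcwcv" (len 13), cursors c1@2 c2@4 c3@6, authorship .1.2.3.......
After op 3 (add_cursor(0)): buffer="rmjmbmlhdcwcv" (len 13), cursors c4@0 c1@2 c2@4 c3@6, authorship .1.2.3.......
After op 4 (insert('v')): buffer="vrmvjmvbmvlhdcwcv" (len 17), cursors c4@1 c1@4 c2@7 c3@10, authorship 4.11.22.33.......
After op 5 (insert('y')): buffer="vyrmvyjmvybmvylhdcwcv" (len 21), cursors c4@2 c1@6 c2@10 c3@14, authorship 44.111.222.333.......
After op 6 (insert('l')): buffer="vylrmvyljmvylbmvyllhdcwcv" (len 25), cursors c4@3 c1@8 c2@13 c3@18, authorship 444.1111.2222.3333.......
After op 7 (insert('v')): buffer="vylvrmvylvjmvylvbmvylvlhdcwcv" (len 29), cursors c4@4 c1@10 c2@16 c3@22, authorship 4444.11111.22222.33333.......

Answer: 10 16 22 4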